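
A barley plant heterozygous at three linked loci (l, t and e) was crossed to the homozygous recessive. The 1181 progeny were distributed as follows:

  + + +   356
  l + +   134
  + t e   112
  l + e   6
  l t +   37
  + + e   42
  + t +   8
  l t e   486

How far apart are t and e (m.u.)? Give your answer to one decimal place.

The two most frequent reciprocal classes, l t e and + + +, are the parental types, so the F1 was l t e / + + +.
The two rarest classes, l + e and + t +, are the double crossovers. Comparing them with the parentals, only the t allele has switched, so t is the middle locus and the order is e – t – l.
Crossovers in the e–t interval produce the single-crossover classes l t + and + + e (37 + 42 = 79) plus the double crossovers (14).
RF(e–t) = (79 + 14) / 1181 = 93/1181 = 0.0787 → 7.9 m.u.

7.9 m.u.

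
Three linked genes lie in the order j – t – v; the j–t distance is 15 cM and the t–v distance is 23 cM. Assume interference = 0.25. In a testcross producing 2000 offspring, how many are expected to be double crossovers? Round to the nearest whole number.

Map distances give recombination frequencies of 0.150 and 0.230 for the two intervals.
With interference 0.25 (so coincidence = 0.75), expected double-crossover frequency = 0.150 × 0.230 × 0.75 = 0.02588.
Expected number = 0.02588 × 2000 = 51.75 ≈ 52.

52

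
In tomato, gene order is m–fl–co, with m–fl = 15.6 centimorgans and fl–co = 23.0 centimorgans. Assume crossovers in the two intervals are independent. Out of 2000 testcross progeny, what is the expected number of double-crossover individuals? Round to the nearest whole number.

72

Map distances give recombination frequencies of 0.156 and 0.230 for the two intervals.
With no interference, expected double-crossover frequency = 0.156 × 0.230 = 0.03588.
Expected number = 0.03588 × 2000 = 71.76 ≈ 72.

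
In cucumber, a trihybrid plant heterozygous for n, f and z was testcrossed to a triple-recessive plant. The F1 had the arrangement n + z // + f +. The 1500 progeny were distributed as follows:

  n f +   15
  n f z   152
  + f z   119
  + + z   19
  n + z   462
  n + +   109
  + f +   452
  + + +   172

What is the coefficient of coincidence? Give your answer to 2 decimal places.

0.54

The two rarest classes, + + z and n f +, are the double crossovers. Comparing them with the parentals, only the n allele has switched, so n is the middle locus and the order is z – n – f.
z–n: (228 + 34)/1500 = 0.1747; n–f: (324 + 34)/1500 = 0.2387.
Expected DCO frequency = 0.1747 × 0.2387 ≈ 0.04170; observed = 34/1500 ≈ 0.02267.
Coefficient of coincidence = 0.02267/0.04170 ≈ 0.54.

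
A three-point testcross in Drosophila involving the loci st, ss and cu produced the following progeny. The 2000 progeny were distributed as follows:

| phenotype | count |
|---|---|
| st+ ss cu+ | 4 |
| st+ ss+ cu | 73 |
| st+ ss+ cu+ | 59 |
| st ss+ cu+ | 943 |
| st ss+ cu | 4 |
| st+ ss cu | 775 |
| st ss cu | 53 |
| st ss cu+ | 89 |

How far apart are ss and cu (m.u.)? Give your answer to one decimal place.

The two most frequent reciprocal classes, st+ ss cu and st ss+ cu+, are the parental types, so the F1 was st+ ss cu / st ss+ cu+.
The two rarest classes, st+ ss cu+ and st ss+ cu, are the double crossovers. Comparing them with the parentals, only the cu allele has switched, so cu is the middle locus and the order is ss – cu – st.
Crossovers in the ss–cu interval produce the single-crossover classes st+ ss+ cu and st ss cu+ (73 + 89 = 162) plus the double crossovers (8).
RF(ss–cu) = (162 + 8) / 2000 = 170/2000 = 0.0850 → 8.5 m.u.

8.5 m.u.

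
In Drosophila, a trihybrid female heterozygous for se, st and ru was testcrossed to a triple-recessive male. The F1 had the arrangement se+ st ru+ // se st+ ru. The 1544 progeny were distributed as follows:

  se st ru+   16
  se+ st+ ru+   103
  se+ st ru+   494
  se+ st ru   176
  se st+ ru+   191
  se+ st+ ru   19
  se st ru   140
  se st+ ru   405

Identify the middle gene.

The two rarest classes, se st ru+ and se+ st+ ru, are the double crossovers. Comparing them with the parentals, only the se allele has switched, so se is the middle locus and the order is ru – se – st.

se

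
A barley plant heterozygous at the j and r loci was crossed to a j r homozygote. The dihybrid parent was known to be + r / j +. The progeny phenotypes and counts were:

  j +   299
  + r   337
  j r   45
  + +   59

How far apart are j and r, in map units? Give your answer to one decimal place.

The recombinant classes are + + and j r: 59 + 45 = 104.
Recombination frequency = 104/740 = 0.1405 ≈ 14.1%, i.e. 14.1 map units.

14.1 map units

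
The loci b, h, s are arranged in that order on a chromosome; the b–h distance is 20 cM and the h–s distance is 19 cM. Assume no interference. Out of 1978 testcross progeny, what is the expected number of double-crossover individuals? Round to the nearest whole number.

75

Map distances give recombination frequencies of 0.200 and 0.190 for the two intervals.
With no interference, expected double-crossover frequency = 0.200 × 0.190 = 0.03800.
Expected number = 0.03800 × 1978 = 75.16 ≈ 75.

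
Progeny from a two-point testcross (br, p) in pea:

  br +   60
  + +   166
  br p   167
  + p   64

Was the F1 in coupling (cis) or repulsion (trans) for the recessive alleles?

cis

The two most frequent classes are + + (166) and br p (167); these are the parental (non-recombinant) types.
So the F1 carried + + on one chromosome and br p on the other — the recessive alleles are on the same chromosome (cis / coupling).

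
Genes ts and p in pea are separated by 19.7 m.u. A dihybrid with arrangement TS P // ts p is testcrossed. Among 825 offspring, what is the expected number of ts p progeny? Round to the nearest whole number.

A map distance of 19.7 m.u. corresponds to a recombination frequency of 0.197.
The F1 is TS P / ts p, so ts p is a parental gamete class with expected frequency (1 − r)/2 = 0.803/2 = 0.4015.
Expected number = 0.4015 × 825 = 331.24 ≈ 331.

331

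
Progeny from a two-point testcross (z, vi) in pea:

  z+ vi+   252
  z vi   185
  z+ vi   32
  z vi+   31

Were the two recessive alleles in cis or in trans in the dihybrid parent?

The two most frequent classes are z+ vi+ (252) and z vi (185); these are the parental (non-recombinant) types.
So the F1 carried z+ vi+ on one chromosome and z vi on the other — the recessive alleles are on the same chromosome (cis / coupling).

cis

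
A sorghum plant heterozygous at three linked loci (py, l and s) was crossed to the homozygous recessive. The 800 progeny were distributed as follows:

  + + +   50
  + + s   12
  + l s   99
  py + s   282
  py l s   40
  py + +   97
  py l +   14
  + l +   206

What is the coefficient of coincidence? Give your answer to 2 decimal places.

0.81

The two most frequent reciprocal classes, + l + and py + s, are the parental types, so the F1 was + l + / py + s.
The two rarest classes, py l + and + + s, are the double crossovers. Comparing them with the parentals, only the py allele has switched, so py is the middle locus and the order is l – py – s.
l–py: (90 + 26)/800 = 0.1450; py–s: (196 + 26)/800 = 0.2775.
Expected DCO frequency = 0.1450 × 0.2775 ≈ 0.04024; observed = 26/800 ≈ 0.03250.
Coefficient of coincidence = 0.03250/0.04024 ≈ 0.81.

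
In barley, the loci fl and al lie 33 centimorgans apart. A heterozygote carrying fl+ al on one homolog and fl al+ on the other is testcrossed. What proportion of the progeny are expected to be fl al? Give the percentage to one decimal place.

16.5%

A map distance of 33 centimorgans corresponds to a recombination frequency of 0.330.
The F1 is fl+ al / fl al+, so fl al is a recombinant gamete class with expected frequency r/2 = 0.330/2 = 0.1650.
That is 0.1650 = 16.5% of the progeny.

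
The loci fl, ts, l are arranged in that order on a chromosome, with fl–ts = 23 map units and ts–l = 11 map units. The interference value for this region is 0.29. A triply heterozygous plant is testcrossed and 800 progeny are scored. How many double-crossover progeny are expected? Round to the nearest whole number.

14

Map distances give recombination frequencies of 0.230 and 0.110 for the two intervals.
With interference 0.29 (so coincidence = 0.71), expected double-crossover frequency = 0.230 × 0.110 × 0.71 = 0.01796.
Expected number = 0.01796 × 800 = 14.37 ≈ 14.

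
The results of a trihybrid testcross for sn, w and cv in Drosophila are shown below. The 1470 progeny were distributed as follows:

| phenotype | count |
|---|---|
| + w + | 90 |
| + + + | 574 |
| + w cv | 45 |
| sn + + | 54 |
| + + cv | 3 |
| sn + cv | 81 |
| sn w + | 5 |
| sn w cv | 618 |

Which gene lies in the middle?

The two most frequent reciprocal classes, sn w cv and + + +, are the parental types, so the F1 was sn w cv / + + +.
The two rarest classes, sn w + and + + cv, are the double crossovers. Comparing them with the parentals, only the cv allele has switched, so cv is the middle locus and the order is sn – cv – w.

cv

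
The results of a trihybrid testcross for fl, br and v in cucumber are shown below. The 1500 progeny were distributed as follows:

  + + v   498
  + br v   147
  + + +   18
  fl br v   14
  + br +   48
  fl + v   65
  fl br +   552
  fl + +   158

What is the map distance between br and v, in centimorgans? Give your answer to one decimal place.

The two most frequent reciprocal classes, + + v and fl br +, are the parental types, so the F1 was + + v / fl br +.
The two rarest classes, + + + and fl br v, are the double crossovers. Comparing them with the parentals, only the v allele has switched, so v is the middle locus and the order is br – v – fl.
Crossovers in the br–v interval produce the single-crossover classes + br v and fl + + (147 + 158 = 305) plus the double crossovers (32).
RF(br–v) = (305 + 32) / 1500 = 337/1500 = 0.2247 → 22.5 centimorgans.

22.5 centimorgans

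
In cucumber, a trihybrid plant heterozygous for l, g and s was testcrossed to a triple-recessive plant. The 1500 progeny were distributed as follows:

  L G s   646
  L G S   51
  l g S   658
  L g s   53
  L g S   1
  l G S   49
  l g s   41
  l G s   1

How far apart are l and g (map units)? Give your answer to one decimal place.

6.9 map units

The two most frequent reciprocal classes, L G s and l g S, are the parental types, so the F1 was L G s / l g S.
The two rarest classes, l G s and L g S, are the double crossovers. Comparing them with the parentals, only the l allele has switched, so l is the middle locus and the order is s – l – g.
Crossovers in the l–g interval produce the single-crossover classes L g s and l G S (53 + 49 = 102) plus the double crossovers (2).
RF(l–g) = (102 + 2) / 1500 = 104/1500 = 0.0693 → 6.9 map units.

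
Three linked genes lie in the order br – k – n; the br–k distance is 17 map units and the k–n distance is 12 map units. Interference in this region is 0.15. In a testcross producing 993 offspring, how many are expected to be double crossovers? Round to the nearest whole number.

17

Map distances give recombination frequencies of 0.170 and 0.120 for the two intervals.
With interference 0.15 (so coincidence = 0.85), expected double-crossover frequency = 0.170 × 0.120 × 0.85 = 0.01734.
Expected number = 0.01734 × 993 = 17.22 ≈ 17.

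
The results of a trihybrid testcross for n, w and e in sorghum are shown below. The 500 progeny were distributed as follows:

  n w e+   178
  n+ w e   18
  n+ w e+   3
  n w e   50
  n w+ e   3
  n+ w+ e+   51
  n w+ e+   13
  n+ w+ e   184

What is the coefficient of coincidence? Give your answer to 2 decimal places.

0.76

The two most frequent reciprocal classes, n+ w+ e and n w e+, are the parental types, so the F1 was n+ w+ e / n w e+.
The two rarest classes, n w+ e and n+ w e+, are the double crossovers. Comparing them with the parentals, only the n allele has switched, so n is the middle locus and the order is w – n – e.
w–n: (31 + 6)/500 = 0.0740; n–e: (101 + 6)/500 = 0.2140.
Expected DCO frequency = 0.0740 × 0.2140 ≈ 0.01584; observed = 6/500 ≈ 0.01200.
Coefficient of coincidence = 0.01200/0.01584 ≈ 0.76.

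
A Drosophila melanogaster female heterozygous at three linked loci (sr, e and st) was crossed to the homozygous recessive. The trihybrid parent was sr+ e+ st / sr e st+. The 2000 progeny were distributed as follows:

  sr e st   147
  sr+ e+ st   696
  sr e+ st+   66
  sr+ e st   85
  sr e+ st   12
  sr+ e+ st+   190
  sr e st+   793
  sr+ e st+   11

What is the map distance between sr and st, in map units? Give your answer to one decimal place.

The two rarest classes, sr e+ st and sr+ e st+, are the double crossovers. Comparing them with the parentals, only the sr allele has switched, so sr is the middle locus and the order is e – sr – st.
Crossovers in the sr–st interval produce the single-crossover classes sr+ e+ st+ and sr e st (190 + 147 = 337) plus the double crossovers (23).
RF(sr–st) = (337 + 23) / 2000 = 360/2000 = 0.1800 → 18.0 map units.

18.0 map units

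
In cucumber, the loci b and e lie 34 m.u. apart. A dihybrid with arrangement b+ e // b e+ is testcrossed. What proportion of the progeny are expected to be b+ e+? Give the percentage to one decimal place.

17.0%

A map distance of 34 m.u. corresponds to a recombination frequency of 0.340.
The F1 is b+ e / b e+, so b+ e+ is a recombinant gamete class with expected frequency r/2 = 0.340/2 = 0.1700.
That is 0.1700 = 17.0% of the progeny.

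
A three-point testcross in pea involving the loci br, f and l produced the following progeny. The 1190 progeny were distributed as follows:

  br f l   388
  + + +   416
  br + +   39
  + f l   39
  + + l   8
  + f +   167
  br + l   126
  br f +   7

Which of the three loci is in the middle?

The two most frequent reciprocal classes, + + + and br f l, are the parental types, so the F1 was + + + / br f l.
The two rarest classes, + + l and br f +, are the double crossovers. Comparing them with the parentals, only the l allele has switched, so l is the middle locus and the order is br – l – f.

l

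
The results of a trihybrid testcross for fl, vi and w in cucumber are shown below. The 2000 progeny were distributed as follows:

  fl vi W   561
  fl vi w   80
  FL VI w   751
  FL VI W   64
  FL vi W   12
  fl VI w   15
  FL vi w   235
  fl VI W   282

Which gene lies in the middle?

fl

The two most frequent reciprocal classes, FL VI w and fl vi W, are the parental types, so the F1 was FL VI w / fl vi W.
The two rarest classes, fl VI w and FL vi W, are the double crossovers. Comparing them with the parentals, only the fl allele has switched, so fl is the middle locus and the order is w – fl – vi.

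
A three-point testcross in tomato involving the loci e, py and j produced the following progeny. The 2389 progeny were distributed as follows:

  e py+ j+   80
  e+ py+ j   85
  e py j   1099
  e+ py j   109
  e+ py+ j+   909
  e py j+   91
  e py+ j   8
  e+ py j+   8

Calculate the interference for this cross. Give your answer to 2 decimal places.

The two most frequent reciprocal classes, e+ py+ j+ and e py j, are the parental types, so the F1 was e+ py+ j+ / e py j.
The two rarest classes, e+ py j+ and e py+ j, are the double crossovers. Comparing them with the parentals, only the py allele has switched, so py is the middle locus and the order is j – py – e.
j–py: (176 + 16)/2389 = 0.0804; py–e: (189 + 16)/2389 = 0.0858.
Expected DCO frequency = 0.0804 × 0.0858 ≈ 0.00690; observed = 16/2389 ≈ 0.00670.
Coefficient of coincidence = 0.00670/0.00690 ≈ 0.97; interference = 1 − 0.97 = 0.03.

0.03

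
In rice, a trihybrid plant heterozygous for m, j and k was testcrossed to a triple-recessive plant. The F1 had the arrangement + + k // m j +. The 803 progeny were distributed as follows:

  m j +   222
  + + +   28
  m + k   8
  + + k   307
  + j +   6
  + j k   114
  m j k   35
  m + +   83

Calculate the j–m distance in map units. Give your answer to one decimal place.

26.3 map units

The two rarest classes, m + k and + j +, are the double crossovers. Comparing them with the parentals, only the m allele has switched, so m is the middle locus and the order is j – m – k.
Crossovers in the j–m interval produce the single-crossover classes + j k and m + + (114 + 83 = 197) plus the double crossovers (14).
RF(j–m) = (197 + 14) / 803 = 211/803 = 0.2628 → 26.3 map units.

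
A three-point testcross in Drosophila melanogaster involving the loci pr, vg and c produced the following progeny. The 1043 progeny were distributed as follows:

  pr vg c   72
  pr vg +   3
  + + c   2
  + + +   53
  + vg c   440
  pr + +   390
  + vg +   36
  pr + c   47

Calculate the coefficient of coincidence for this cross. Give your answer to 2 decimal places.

0.46

The two most frequent reciprocal classes, + vg c and pr + +, are the parental types, so the F1 was + vg c / pr + +.
The two rarest classes, + + c and pr vg +, are the double crossovers. Comparing them with the parentals, only the vg allele has switched, so vg is the middle locus and the order is pr – vg – c.
pr–vg: (125 + 5)/1043 = 0.1246; vg–c: (83 + 5)/1043 = 0.0844.
Expected DCO frequency = 0.1246 × 0.0844 ≈ 0.01052; observed = 5/1043 ≈ 0.00479.
Coefficient of coincidence = 0.00479/0.01052 ≈ 0.46.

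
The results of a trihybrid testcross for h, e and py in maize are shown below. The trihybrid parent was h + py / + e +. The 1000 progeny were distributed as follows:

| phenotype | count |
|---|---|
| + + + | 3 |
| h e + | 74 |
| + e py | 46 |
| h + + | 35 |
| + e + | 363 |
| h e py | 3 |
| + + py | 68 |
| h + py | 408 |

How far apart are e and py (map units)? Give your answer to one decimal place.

The two rarest classes, h e py and + + +, are the double crossovers. Comparing them with the parentals, only the e allele has switched, so e is the middle locus and the order is h – e – py.
Crossovers in the e–py interval produce the single-crossover classes h + + and + e py (35 + 46 = 81) plus the double crossovers (6).
RF(e–py) = (81 + 6) / 1000 = 87/1000 = 0.0870 → 8.7 map units.

8.7 map units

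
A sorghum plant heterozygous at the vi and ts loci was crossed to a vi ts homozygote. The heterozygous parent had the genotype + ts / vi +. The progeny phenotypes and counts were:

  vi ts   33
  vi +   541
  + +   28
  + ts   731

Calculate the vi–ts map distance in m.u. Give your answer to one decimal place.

4.6 m.u.

The recombinant classes are + + and vi ts: 28 + 33 = 61.
Recombination frequency = 61/1333 = 0.0458 ≈ 4.6%, i.e. 4.6 m.u.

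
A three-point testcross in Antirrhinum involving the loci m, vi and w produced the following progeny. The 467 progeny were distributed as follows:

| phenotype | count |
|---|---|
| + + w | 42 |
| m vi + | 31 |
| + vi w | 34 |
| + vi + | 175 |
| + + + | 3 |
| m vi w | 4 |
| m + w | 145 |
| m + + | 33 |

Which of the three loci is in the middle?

The two most frequent reciprocal classes, m + w and + vi +, are the parental types, so the F1 was m + w / + vi +.
The two rarest classes, m vi w and + + +, are the double crossovers. Comparing them with the parentals, only the vi allele has switched, so vi is the middle locus and the order is m – vi – w.

vi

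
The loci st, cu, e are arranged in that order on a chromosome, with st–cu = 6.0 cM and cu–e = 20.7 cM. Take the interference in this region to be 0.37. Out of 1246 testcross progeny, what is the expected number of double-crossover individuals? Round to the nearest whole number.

Map distances give recombination frequencies of 0.060 and 0.207 for the two intervals.
With interference 0.37 (so coincidence = 0.63), expected double-crossover frequency = 0.060 × 0.207 × 0.63 = 0.00782.
Expected number = 0.00782 × 1246 = 9.75 ≈ 10.

10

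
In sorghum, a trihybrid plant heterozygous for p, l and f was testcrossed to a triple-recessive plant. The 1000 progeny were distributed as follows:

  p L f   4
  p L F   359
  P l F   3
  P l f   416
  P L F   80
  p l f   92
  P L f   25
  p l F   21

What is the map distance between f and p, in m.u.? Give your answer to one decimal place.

The two most frequent reciprocal classes, p L F and P l f, are the parental types, so the F1 was p L F / P l f.
The two rarest classes, p L f and P l F, are the double crossovers. Comparing them with the parentals, only the f allele has switched, so f is the middle locus and the order is l – f – p.
Crossovers in the f–p interval produce the single-crossover classes P L F and p l f (80 + 92 = 172) plus the double crossovers (7).
RF(f–p) = (172 + 7) / 1000 = 179/1000 = 0.1790 → 17.9 m.u.

17.9 m.u.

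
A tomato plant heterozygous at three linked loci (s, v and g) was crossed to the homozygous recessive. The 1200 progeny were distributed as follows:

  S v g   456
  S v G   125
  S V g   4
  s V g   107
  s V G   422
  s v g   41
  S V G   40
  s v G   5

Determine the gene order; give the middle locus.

v

The two most frequent reciprocal classes, s V G and S v g, are the parental types, so the F1 was s V G / S v g.
The two rarest classes, s v G and S V g, are the double crossovers. Comparing them with the parentals, only the v allele has switched, so v is the middle locus and the order is g – v – s.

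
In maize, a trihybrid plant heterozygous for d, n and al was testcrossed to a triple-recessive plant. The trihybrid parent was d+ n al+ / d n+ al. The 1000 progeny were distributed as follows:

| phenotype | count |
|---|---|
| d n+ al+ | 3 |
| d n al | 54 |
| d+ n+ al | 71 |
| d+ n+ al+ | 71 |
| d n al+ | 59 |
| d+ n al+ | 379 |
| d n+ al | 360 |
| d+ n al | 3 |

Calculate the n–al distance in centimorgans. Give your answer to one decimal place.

13.1 centimorgans

The two rarest classes, d+ n al and d n+ al+, are the double crossovers. Comparing them with the parentals, only the al allele has switched, so al is the middle locus and the order is d – al – n.
Crossovers in the al–n interval produce the single-crossover classes d+ n+ al+ and d n al (71 + 54 = 125) plus the double crossovers (6).
RF(al–n) = (125 + 6) / 1000 = 131/1000 = 0.1310 → 13.1 centimorgans.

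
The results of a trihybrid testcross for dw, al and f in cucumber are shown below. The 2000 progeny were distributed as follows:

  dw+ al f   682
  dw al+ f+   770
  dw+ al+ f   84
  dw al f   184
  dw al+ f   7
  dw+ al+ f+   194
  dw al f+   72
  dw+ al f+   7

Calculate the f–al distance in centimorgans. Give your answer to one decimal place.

The two most frequent reciprocal classes, dw+ al f and dw al+ f+, are the parental types, so the F1 was dw+ al f / dw al+ f+.
The two rarest classes, dw+ al f+ and dw al+ f, are the double crossovers. Comparing them with the parentals, only the f allele has switched, so f is the middle locus and the order is dw – f – al.
Crossovers in the f–al interval produce the single-crossover classes dw+ al+ f and dw al f+ (84 + 72 = 156) plus the double crossovers (14).
RF(f–al) = (156 + 14) / 2000 = 170/2000 = 0.0850 → 8.5 centimorgans.

8.5 centimorgans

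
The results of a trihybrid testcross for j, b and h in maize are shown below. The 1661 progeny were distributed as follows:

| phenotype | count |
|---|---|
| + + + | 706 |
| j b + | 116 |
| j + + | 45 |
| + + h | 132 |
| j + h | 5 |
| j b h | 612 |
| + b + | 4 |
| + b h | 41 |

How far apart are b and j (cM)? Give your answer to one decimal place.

The two most frequent reciprocal classes, j b h and + + +, are the parental types, so the F1 was j b h / + + +.
The two rarest classes, j + h and + b +, are the double crossovers. Comparing them with the parentals, only the b allele has switched, so b is the middle locus and the order is h – b – j.
Crossovers in the b–j interval produce the single-crossover classes + b h and j + + (41 + 45 = 86) plus the double crossovers (9).
RF(b–j) = (86 + 9) / 1661 = 95/1661 = 0.0572 → 5.7 cM.

5.7 cM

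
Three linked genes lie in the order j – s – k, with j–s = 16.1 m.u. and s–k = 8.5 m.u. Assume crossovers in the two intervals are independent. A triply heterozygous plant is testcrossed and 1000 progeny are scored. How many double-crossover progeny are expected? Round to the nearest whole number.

14

Map distances give recombination frequencies of 0.161 and 0.085 for the two intervals.
With no interference, expected double-crossover frequency = 0.161 × 0.085 = 0.01369.
Expected number = 0.01369 × 1000 = 13.69 ≈ 14.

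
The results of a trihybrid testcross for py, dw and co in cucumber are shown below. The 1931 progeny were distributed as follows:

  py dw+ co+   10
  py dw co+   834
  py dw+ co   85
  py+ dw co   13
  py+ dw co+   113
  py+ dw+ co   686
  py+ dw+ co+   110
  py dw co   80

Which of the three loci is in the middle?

The two most frequent reciprocal classes, py+ dw+ co and py dw co+, are the parental types, so the F1 was py+ dw+ co / py dw co+.
The two rarest classes, py+ dw co and py dw+ co+, are the double crossovers. Comparing them with the parentals, only the dw allele has switched, so dw is the middle locus and the order is py – dw – co.

dw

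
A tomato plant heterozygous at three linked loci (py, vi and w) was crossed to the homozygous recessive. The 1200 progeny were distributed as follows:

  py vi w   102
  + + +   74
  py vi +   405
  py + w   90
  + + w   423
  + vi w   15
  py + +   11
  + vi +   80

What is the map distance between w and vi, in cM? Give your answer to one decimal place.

16.8 cM

The two most frequent reciprocal classes, py vi + and + + w, are the parental types, so the F1 was py vi + / + + w.
The two rarest classes, py + + and + vi w, are the double crossovers. Comparing them with the parentals, only the vi allele has switched, so vi is the middle locus and the order is w – vi – py.
Crossovers in the w–vi interval produce the single-crossover classes py vi w and + + + (102 + 74 = 176) plus the double crossovers (26).
RF(w–vi) = (176 + 26) / 1200 = 202/1200 = 0.1683 → 16.8 cM.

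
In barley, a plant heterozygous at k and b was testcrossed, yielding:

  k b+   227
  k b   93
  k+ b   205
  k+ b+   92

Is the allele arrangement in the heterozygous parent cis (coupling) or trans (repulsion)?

trans

The two most frequent classes are k+ b (205) and k b+ (227); these are the parental (non-recombinant) types.
So the F1 carried k+ b on one chromosome and k b+ on the other — the recessive alleles are on opposite chromosomes (trans / repulsion).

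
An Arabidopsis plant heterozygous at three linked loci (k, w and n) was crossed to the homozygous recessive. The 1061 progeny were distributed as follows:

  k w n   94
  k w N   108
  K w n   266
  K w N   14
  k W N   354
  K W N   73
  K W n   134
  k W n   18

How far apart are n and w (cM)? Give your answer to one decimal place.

25.8 cM

The two most frequent reciprocal classes, K w n and k W N, are the parental types, so the F1 was K w n / k W N.
The two rarest classes, K w N and k W n, are the double crossovers. Comparing them with the parentals, only the n allele has switched, so n is the middle locus and the order is w – n – k.
Crossovers in the w–n interval produce the single-crossover classes K W n and k w N (134 + 108 = 242) plus the double crossovers (32).
RF(w–n) = (242 + 32) / 1061 = 274/1061 = 0.2582 → 25.8 cM.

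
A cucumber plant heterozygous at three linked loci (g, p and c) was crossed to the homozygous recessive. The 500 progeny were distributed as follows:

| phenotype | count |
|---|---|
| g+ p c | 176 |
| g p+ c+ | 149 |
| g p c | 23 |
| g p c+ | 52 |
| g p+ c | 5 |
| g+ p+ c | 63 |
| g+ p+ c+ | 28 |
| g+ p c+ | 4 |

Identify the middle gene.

c

The two most frequent reciprocal classes, g+ p c and g p+ c+, are the parental types, so the F1 was g+ p c / g p+ c+.
The two rarest classes, g+ p c+ and g p+ c, are the double crossovers. Comparing them with the parentals, only the c allele has switched, so c is the middle locus and the order is g – c – p.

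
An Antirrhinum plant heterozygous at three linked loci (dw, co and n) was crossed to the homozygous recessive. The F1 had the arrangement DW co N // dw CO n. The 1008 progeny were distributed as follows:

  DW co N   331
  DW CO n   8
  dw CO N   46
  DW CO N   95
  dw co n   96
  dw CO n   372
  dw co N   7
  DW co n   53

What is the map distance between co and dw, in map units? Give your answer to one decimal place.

The two rarest classes, dw co N and DW CO n, are the double crossovers. Comparing them with the parentals, only the dw allele has switched, so dw is the middle locus and the order is n – dw – co.
Crossovers in the dw–co interval produce the single-crossover classes DW CO N and dw co n (95 + 96 = 191) plus the double crossovers (15).
RF(dw–co) = (191 + 15) / 1008 = 206/1008 = 0.2044 → 20.4 map units.

20.4 map units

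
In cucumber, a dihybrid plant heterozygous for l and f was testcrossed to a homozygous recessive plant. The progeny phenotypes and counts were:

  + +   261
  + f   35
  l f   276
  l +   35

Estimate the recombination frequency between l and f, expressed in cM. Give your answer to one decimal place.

The two most frequent classes, + + (261) and l f (276), are the parental types, so the F1 was + + / l f.
The recombinant classes are + f and l +: 35 + 35 = 70.
Recombination frequency = 70/607 = 0.1153 ≈ 11.5%, i.e. 11.5 cM.

11.5 cM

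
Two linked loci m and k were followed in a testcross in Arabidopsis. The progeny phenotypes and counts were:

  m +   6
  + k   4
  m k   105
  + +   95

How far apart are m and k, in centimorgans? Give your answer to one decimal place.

The two most frequent classes, + + (95) and m k (105), are the parental types, so the F1 was + + / m k.
The recombinant classes are + k and m +: 4 + 6 = 10.
Recombination frequency = 10/210 = 0.0476 ≈ 4.8%, i.e. 4.8 centimorgans.

4.8 centimorgans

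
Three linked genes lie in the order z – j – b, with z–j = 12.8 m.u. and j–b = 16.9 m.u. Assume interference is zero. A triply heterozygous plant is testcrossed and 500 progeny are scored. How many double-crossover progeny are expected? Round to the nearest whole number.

Map distances give recombination frequencies of 0.128 and 0.169 for the two intervals.
With no interference, expected double-crossover frequency = 0.128 × 0.169 = 0.02163.
Expected number = 0.02163 × 500 = 10.82 ≈ 11.

11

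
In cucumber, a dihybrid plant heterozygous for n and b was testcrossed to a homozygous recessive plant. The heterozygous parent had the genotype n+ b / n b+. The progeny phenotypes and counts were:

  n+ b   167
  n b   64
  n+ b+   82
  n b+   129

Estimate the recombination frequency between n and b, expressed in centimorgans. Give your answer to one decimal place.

33.0 centimorgans

The recombinant classes are n+ b+ and n b: 82 + 64 = 146.
Recombination frequency = 146/442 = 0.3303 ≈ 33.0%, i.e. 33.0 centimorgans.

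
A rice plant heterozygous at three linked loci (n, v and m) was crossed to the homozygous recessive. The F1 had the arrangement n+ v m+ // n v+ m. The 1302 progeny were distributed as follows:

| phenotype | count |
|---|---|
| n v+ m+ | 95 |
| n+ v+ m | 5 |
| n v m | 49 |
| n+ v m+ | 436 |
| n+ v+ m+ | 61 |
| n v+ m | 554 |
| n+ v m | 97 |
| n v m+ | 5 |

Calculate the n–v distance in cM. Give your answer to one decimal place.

9.2 cM

The two rarest classes, n v m+ and n+ v+ m, are the double crossovers. Comparing them with the parentals, only the n allele has switched, so n is the middle locus and the order is v – n – m.
Crossovers in the v–n interval produce the single-crossover classes n+ v+ m+ and n v m (61 + 49 = 110) plus the double crossovers (10).
RF(v–n) = (110 + 10) / 1302 = 120/1302 = 0.0922 → 9.2 cM.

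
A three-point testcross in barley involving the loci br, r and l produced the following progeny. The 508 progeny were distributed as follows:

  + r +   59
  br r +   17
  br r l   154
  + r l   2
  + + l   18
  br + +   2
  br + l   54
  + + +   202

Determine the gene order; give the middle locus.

The two most frequent reciprocal classes, br r l and + + +, are the parental types, so the F1 was br r l / + + +.
The two rarest classes, + r l and br + +, are the double crossovers. Comparing them with the parentals, only the br allele has switched, so br is the middle locus and the order is r – br – l.

br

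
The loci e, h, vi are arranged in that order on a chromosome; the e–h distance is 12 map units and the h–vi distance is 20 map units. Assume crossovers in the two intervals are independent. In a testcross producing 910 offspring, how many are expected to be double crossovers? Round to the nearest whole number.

22

Map distances give recombination frequencies of 0.120 and 0.200 for the two intervals.
With no interference, expected double-crossover frequency = 0.120 × 0.200 = 0.02400.
Expected number = 0.02400 × 910 = 21.84 ≈ 22.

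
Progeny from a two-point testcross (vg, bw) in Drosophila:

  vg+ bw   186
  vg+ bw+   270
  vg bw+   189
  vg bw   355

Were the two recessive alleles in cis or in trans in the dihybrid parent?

The two most frequent classes are vg+ bw+ (270) and vg bw (355); these are the parental (non-recombinant) types.
So the F1 carried vg+ bw+ on one chromosome and vg bw on the other — the recessive alleles are on the same chromosome (cis / coupling).

cis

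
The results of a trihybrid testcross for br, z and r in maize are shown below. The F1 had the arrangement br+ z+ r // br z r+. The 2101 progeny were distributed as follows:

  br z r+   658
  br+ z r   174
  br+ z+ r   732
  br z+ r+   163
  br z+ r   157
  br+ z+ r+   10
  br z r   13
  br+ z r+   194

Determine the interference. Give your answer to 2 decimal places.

0.64

The two rarest classes, br+ z+ r+ and br z r, are the double crossovers. Comparing them with the parentals, only the r allele has switched, so r is the middle locus and the order is br – r – z.
br–r: (351 + 23)/2101 = 0.1780; r–z: (337 + 23)/2101 = 0.1713.
Expected DCO frequency = 0.1780 × 0.1713 ≈ 0.03049; observed = 23/2101 ≈ 0.01095.
Coefficient of coincidence = 0.01095/0.03049 ≈ 0.36; interference = 1 − 0.36 = 0.64.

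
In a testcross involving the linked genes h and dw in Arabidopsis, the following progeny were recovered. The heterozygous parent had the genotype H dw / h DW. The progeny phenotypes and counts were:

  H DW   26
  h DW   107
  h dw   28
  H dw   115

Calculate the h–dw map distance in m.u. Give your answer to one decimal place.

19.6 m.u.

The recombinant classes are H DW and h dw: 26 + 28 = 54.
Recombination frequency = 54/276 = 0.1957 ≈ 19.6%, i.e. 19.6 m.u.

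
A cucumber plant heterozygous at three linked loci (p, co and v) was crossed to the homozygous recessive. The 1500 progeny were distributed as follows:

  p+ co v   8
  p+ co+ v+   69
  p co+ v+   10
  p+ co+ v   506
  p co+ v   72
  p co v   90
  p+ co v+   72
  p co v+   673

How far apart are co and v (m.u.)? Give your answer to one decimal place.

11.8 m.u.

The two most frequent reciprocal classes, p co v+ and p+ co+ v, are the parental types, so the F1 was p co v+ / p+ co+ v.
The two rarest classes, p co+ v+ and p+ co v, are the double crossovers. Comparing them with the parentals, only the co allele has switched, so co is the middle locus and the order is p – co – v.
Crossovers in the co–v interval produce the single-crossover classes p co v and p+ co+ v+ (90 + 69 = 159) plus the double crossovers (18).
RF(co–v) = (159 + 18) / 1500 = 177/1500 = 0.1180 → 11.8 m.u.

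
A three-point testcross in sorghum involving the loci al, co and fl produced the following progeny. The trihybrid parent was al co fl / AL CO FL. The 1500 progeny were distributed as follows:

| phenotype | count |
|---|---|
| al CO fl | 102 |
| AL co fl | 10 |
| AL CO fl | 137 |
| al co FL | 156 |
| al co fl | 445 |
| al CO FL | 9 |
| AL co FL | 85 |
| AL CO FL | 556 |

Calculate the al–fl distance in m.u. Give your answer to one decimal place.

The two rarest classes, AL co fl and al CO FL, are the double crossovers. Comparing them with the parentals, only the al allele has switched, so al is the middle locus and the order is fl – al – co.
Crossovers in the fl–al interval produce the single-crossover classes al co FL and AL CO fl (156 + 137 = 293) plus the double crossovers (19).
RF(fl–al) = (293 + 19) / 1500 = 312/1500 = 0.2080 → 20.8 m.u.

20.8 m.u.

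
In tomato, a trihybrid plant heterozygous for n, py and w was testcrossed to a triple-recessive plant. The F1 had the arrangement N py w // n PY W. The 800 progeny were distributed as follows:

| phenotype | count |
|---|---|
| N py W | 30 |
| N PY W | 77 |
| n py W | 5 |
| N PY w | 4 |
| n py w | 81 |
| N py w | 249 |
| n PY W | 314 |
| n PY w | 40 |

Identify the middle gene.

py

The two rarest classes, N PY w and n py W, are the double crossovers. Comparing them with the parentals, only the py allele has switched, so py is the middle locus and the order is n – py – w.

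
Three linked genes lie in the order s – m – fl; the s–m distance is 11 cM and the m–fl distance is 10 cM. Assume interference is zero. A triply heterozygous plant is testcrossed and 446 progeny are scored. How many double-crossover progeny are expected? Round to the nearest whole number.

Map distances give recombination frequencies of 0.110 and 0.100 for the two intervals.
With no interference, expected double-crossover frequency = 0.110 × 0.100 = 0.01100.
Expected number = 0.01100 × 446 = 4.91 ≈ 5.

5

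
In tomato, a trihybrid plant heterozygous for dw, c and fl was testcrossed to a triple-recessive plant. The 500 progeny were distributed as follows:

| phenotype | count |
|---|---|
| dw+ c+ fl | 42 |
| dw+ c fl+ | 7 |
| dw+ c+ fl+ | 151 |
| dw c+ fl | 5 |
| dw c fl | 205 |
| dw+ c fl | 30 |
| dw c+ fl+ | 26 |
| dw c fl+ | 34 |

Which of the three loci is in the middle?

The two most frequent reciprocal classes, dw+ c+ fl+ and dw c fl, are the parental types, so the F1 was dw+ c+ fl+ / dw c fl.
The two rarest classes, dw+ c fl+ and dw c+ fl, are the double crossovers. Comparing them with the parentals, only the c allele has switched, so c is the middle locus and the order is fl – c – dw.

c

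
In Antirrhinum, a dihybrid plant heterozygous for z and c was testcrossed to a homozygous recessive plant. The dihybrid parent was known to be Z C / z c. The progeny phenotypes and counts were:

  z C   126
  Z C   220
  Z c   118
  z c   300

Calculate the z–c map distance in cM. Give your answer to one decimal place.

31.9 cM

The recombinant classes are Z c and z C: 118 + 126 = 244.
Recombination frequency = 244/764 = 0.3194 ≈ 31.9%, i.e. 31.9 cM.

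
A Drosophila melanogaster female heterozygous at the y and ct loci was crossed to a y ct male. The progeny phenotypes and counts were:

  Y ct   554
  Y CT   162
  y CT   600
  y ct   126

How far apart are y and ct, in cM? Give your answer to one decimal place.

The two most frequent classes, Y ct (554) and y CT (600), are the parental types, so the F1 was Y ct / y CT.
The recombinant classes are Y CT and y ct: 162 + 126 = 288.
Recombination frequency = 288/1442 = 0.1997 ≈ 20.0%, i.e. 20.0 cM.

20.0 cM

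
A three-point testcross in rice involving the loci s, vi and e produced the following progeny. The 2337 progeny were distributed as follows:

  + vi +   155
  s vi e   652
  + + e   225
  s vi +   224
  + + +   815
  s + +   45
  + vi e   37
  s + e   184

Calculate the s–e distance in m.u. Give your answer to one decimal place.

22.7 m.u.

The two most frequent reciprocal classes, s vi e and + + +, are the parental types, so the F1 was s vi e / + + +.
The two rarest classes, + vi e and s + +, are the double crossovers. Comparing them with the parentals, only the s allele has switched, so s is the middle locus and the order is e – s – vi.
Crossovers in the e–s interval produce the single-crossover classes s vi + and + + e (224 + 225 = 449) plus the double crossovers (82).
RF(e–s) = (449 + 82) / 2337 = 531/2337 = 0.2272 → 22.7 m.u.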